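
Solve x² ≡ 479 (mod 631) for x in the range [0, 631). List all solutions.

Since 631 ≡ 3 (mod 4), a square root of 479 is 479^((631+1)/4) = 479^158 mod 631.
Repeated squaring: 479^2≡388, 479^4≡366, 479^8≡184, 479^16≡413, 479^32≡199, 479^64≡479, 479^128≡388 (mod 631).
479^158 = 479^(128+16+8+4+2) ≡ 199 (mod 631).
Check: 199² = 39601 ≡ 479 (mod 631). The two roots are 199 and 432.

199, 432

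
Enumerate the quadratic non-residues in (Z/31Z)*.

3,6,11,12,13,15,17,21,22,23,24,26,27,29,30

Square k = 1,…,15 (k and 31−k give the same square):
1²=1, 2²=4, 3²=9, 4²=16, 5²=25, 6²≡5, 7²≡18, 8²≡2, 9²≡19, 10²≡7, 11²≡28, 12²≡20, 13²≡14, 14²≡10, 15²≡8 (mod 31).
The residues are {1, 2, 4, 5, 7, 8, 9, 10, 14, 16, 18, 19, 20, 25, 28}; the non-residues are the remaining 15 nonzero classes.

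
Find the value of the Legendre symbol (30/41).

-1

Pull out 2: since 41 ≡ 1 (mod 8), (2/41) = +1.
Reciprocity: 15 ≡ 3 and 41 ≡ 1 (mod 4), so (15/41) = +(41/15).
Reduce top mod 15: now compute (11/15).
Reciprocity: 11 ≡ 3 and 15 ≡ 3 (mod 4), so (11/15) = −(15/11).
Reduce top mod 11: now compute (4/11).
Pull out 2^2: since 11 ≡ 3 (mod 8), (2/11) = -1, so (2/11)^2 = +1.
Reached (1/11) = 1. Collecting the sign flips along the way, the symbol is -1.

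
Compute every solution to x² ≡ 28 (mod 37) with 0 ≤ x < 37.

18, 19

37 ≡ 1 (mod 4), so we find a root by search.
Trying successive values, 18² = 324 ≡ 28 (mod 37). The other root is 37 − 18 = 19.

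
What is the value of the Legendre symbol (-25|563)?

First reduce: -25 ≡ 538 (mod 563).
Pull out 2: since 563 ≡ 3 (mod 8), (2/563) = -1.
Reciprocity: 269 ≡ 1 and 563 ≡ 3 (mod 4), so (269/563) = +(563/269).
Reduce top mod 269: now compute (25/269).
Reciprocity: 25 ≡ 1 and 269 ≡ 1 (mod 4), so (25/269) = +(269/25).
Reduce top mod 25: now compute (19/25).
Reciprocity: 19 ≡ 3 and 25 ≡ 1 (mod 4), so (19/25) = +(25/19).
Reduce top mod 19: now compute (6/19).
Pull out 2: since 19 ≡ 3 (mod 8), (2/19) = -1.
Reciprocity: 3 ≡ 3 and 19 ≡ 3 (mod 4), so (3/19) = −(19/3).
Reduce top mod 3: now compute (1/3).
Reached (1/3) = 1. Collecting the sign flips along the way, the symbol is -1.

-1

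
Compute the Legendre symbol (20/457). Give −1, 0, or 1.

-1

Pull out 2^2: since 457 ≡ 1 (mod 8), (2/457) = +1, so (2/457)^2 = +1.
Reciprocity: 5 ≡ 1 and 457 ≡ 1 (mod 4), so (5/457) = +(457/5).
Reduce top mod 5: now compute (2/5).
Pull out 2: since 5 ≡ 5 (mod 8), (2/5) = -1.
Reached (1/5) = 1. Collecting the sign flips along the way, the symbol is -1.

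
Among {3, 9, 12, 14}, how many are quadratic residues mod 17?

(3/17) = -1 → non-residue.
(9/17) = +1 → QR.
(12/17) = -1 → non-residue.
(14/17) = -1 → non-residue.
Total quadratic residues among the 4: 1.

1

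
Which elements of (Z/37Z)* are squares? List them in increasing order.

1, 3, 4, 7, 9, 10, 11, 12, 16, 21, 25, 26, 27, 28, 30, 33, 34, 36

Square k = 1,…,18 (k and 37−k give the same square):
1²=1, 2²=4, 3²=9, 4²=16, 5²=25, 6²=36, 7²≡12, 8²≡27, 9²≡7, 10²≡26, 11²≡10, 12²≡33, 13²≡21, 14²≡11, 15²≡3, 16²≡34, 17²≡30, 18²≡28 (mod 37).
So the quadratic residues mod 37 are {1, 3, 4, 7, 9, 10, 11, 12, 16, 21, 25, 26, 27, 28, 30, 33, 34, 36}.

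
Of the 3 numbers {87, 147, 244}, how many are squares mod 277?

(87/277) = +1 → QR.
(147/277) = +1 → QR.
(244/277) = -1 → non-residue.
Total quadratic residues among the 3: 2.

2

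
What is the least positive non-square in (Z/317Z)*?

(2/317) = −1, so 2 is the smallest positive non-residue mod 317.

2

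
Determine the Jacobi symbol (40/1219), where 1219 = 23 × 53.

Pull out 2^3: since 1219 ≡ 3 (mod 8), (2/1219) = -1, so (2/1219)^3 = -1.
Reciprocity: 5 ≡ 1 and 1219 ≡ 3 (mod 4), so (5/1219) = +(1219/5).
Reduce top mod 5: now compute (4/5).
Pull out 2^2: since 5 ≡ 5 (mod 8), (2/5) = -1, so (2/5)^2 = +1.
Reached (1/5) = 1. Collecting the sign flips along the way, the symbol is -1.

-1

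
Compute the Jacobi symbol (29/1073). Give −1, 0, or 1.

Reciprocity: 29 ≡ 1 and 1073 ≡ 1 (mod 4), so (29/1073) = +(1073/29).
Reduce top mod 29: now compute (0/29).
Top reduces to 0: gcd > 1, so the symbol is 0.

0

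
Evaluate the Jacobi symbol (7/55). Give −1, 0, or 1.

1

Reciprocity: 7 ≡ 3 and 55 ≡ 3 (mod 4), so (7/55) = −(55/7).
Reduce top mod 7: now compute (6/7).
Pull out 2: since 7 ≡ 7 (mod 8), (2/7) = +1.
Reciprocity: 3 ≡ 3 and 7 ≡ 3 (mod 4), so (3/7) = −(7/3).
Reduce top mod 3: now compute (1/3).
Reached (1/3) = 1. Collecting the sign flips along the way, the symbol is +1.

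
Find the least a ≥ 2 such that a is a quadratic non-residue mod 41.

3

(2/41) = +1, so 2 is a residue.
(3/41) = −1, so 3 is the smallest positive non-residue mod 41.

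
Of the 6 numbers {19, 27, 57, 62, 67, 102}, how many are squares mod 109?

2

(19/109) = -1 → non-residue.
(27/109) = +1 → QR.
(57/109) = -1 → non-residue.
(62/109) = -1 → non-residue.
(67/109) = -1 → non-residue.
(102/109) = +1 → QR.
Total quadratic residues among the 6: 2.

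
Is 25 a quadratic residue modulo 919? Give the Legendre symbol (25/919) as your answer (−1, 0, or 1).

Reciprocity: 25 ≡ 1 and 919 ≡ 3 (mod 4), so (25/919) = +(919/25).
Reduce top mod 25: now compute (19/25).
Reciprocity: 19 ≡ 3 and 25 ≡ 1 (mod 4), so (19/25) = +(25/19).
Reduce top mod 19: now compute (6/19).
Pull out 2: since 19 ≡ 3 (mod 8), (2/19) = -1.
Reciprocity: 3 ≡ 3 and 19 ≡ 3 (mod 4), so (3/19) = −(19/3).
Reduce top mod 3: now compute (1/3).
Reached (1/3) = 1. Collecting the sign flips along the way, the symbol is +1.

1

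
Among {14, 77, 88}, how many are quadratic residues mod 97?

(14/97) = -1 → non-residue.
(77/97) = -1 → non-residue.
(88/97) = +1 → QR.
Total quadratic residues among the 3: 1.

1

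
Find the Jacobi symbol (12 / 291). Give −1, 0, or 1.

Pull out 2^2: since 291 ≡ 3 (mod 8), (2/291) = -1, so (2/291)^2 = +1.
Reciprocity: 3 ≡ 3 and 291 ≡ 3 (mod 4), so (3/291) = −(291/3).
Reduce top mod 3: now compute (0/3).
Top reduces to 0: gcd > 1, so the symbol is 0.

0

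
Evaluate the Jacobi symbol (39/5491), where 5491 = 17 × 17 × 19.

Reciprocity: 39 ≡ 3 and 5491 ≡ 3 (mod 4), so (39/5491) = −(5491/39).
Reduce top mod 39: now compute (31/39).
Reciprocity: 31 ≡ 3 and 39 ≡ 3 (mod 4), so (31/39) = −(39/31).
Reduce top mod 31: now compute (8/31).
Pull out 2^3: since 31 ≡ 7 (mod 8), (2/31) = +1, so (2/31)^3 = +1.
Reached (1/31) = 1. Collecting the sign flips along the way, the symbol is +1.

1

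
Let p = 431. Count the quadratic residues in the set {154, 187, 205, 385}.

(154/431) = -1 → non-residue.
(187/431) = -1 → non-residue.
(205/431) = +1 → QR.
(385/431) = -1 → non-residue.
Total quadratic residues among the 4: 1.

1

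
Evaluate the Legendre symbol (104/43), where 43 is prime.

-1

Euler's criterion: (104/43) ≡ 18^21 (mod 43).
18^2 ≡ 23 (mod 43)
18^4 ≡ 13 (mod 43)
18^8 ≡ 40 (mod 43)
18^16 ≡ 9 (mod 43)
18^21 = 18^(16+4+1) ≡ 42 (mod 43).
Result is 42 ≡ −1, so (104/43) = −1.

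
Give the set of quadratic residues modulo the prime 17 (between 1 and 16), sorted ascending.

Square k = 1,…,8 (k and 17−k give the same square):
1²=1, 2²=4, 3²=9, 4²=16, 5²≡8, 6²≡2, 7²≡15, 8²≡13 (mod 17).
So the quadratic residues mod 17 are {1, 2, 4, 8, 9, 13, 15, 16}.

1,2,4,8,9,13,15,16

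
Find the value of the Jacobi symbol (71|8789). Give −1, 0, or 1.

Reciprocity: 71 ≡ 3 and 8789 ≡ 1 (mod 4), so (71/8789) = +(8789/71).
Reduce top mod 71: now compute (56/71).
Pull out 2^3: since 71 ≡ 7 (mod 8), (2/71) = +1, so (2/71)^3 = +1.
Reciprocity: 7 ≡ 3 and 71 ≡ 3 (mod 4), so (7/71) = −(71/7).
Reduce top mod 7: now compute (1/7).
Reached (1/7) = 1. Collecting the sign flips along the way, the symbol is -1.

-1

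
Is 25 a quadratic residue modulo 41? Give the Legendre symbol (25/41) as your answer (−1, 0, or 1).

Reciprocity: 25 ≡ 1 and 41 ≡ 1 (mod 4), so (25/41) = +(41/25).
Reduce top mod 25: now compute (16/25).
Pull out 2^4: since 25 ≡ 1 (mod 8), (2/25) = +1, so (2/25)^4 = +1.
Reached (1/25) = 1. Collecting the sign flips along the way, the symbol is +1.

1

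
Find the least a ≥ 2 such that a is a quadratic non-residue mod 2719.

3

(2/2719) = +1, so 2 is a residue.
(3/2719) = −1, so 3 is the smallest positive non-residue mod 2719.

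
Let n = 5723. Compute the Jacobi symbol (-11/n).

1

First reduce: -11 ≡ 5712 (mod 5723).
Pull out 2^4: since 5723 ≡ 3 (mod 8), (2/5723) = -1, so (2/5723)^4 = +1.
Reciprocity: 357 ≡ 1 and 5723 ≡ 3 (mod 4), so (357/5723) = +(5723/357).
Reduce top mod 357: now compute (11/357).
Reciprocity: 11 ≡ 3 and 357 ≡ 1 (mod 4), so (11/357) = +(357/11).
Reduce top mod 11: now compute (5/11).
Reciprocity: 5 ≡ 1 and 11 ≡ 3 (mod 4), so (5/11) = +(11/5).
Reduce top mod 5: now compute (1/5).
Reached (1/5) = 1. Collecting the sign flips along the way, the symbol is +1.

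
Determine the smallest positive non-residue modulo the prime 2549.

2

(2/2549) = −1, so 2 is the smallest positive non-residue mod 2549.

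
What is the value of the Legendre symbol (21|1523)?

Reciprocity: 21 ≡ 1 and 1523 ≡ 3 (mod 4), so (21/1523) = +(1523/21).
Reduce top mod 21: now compute (11/21).
Reciprocity: 11 ≡ 3 and 21 ≡ 1 (mod 4), so (11/21) = +(21/11).
Reduce top mod 11: now compute (10/11).
Pull out 2: since 11 ≡ 3 (mod 8), (2/11) = -1.
Reciprocity: 5 ≡ 1 and 11 ≡ 3 (mod 4), so (5/11) = +(11/5).
Reduce top mod 5: now compute (1/5).
Reached (1/5) = 1. Collecting the sign flips along the way, the symbol is -1.

-1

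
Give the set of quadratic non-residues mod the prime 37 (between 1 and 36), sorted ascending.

Square k = 1,…,18 (k and 37−k give the same square):
1²=1, 2²=4, 3²=9, 4²=16, 5²=25, 6²=36, 7²≡12, 8²≡27, 9²≡7, 10²≡26, 11²≡10, 12²≡33, 13²≡21, 14²≡11, 15²≡3, 16²≡34, 17²≡30, 18²≡28 (mod 37).
The residues are {1, 3, 4, 7, 9, 10, 11, 12, 16, 21, 25, 26, 27, 28, 30, 33, 34, 36}; the non-residues are the remaining 18 nonzero classes.

2, 5, 6, 8, 13, 14, 15, 17, 18, 19, 20, 22, 23, 24, 29, 31, 32, 35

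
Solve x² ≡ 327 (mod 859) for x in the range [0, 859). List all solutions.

Since 859 ≡ 3 (mod 4), a square root of 327 is 327^((859+1)/4) = 327^215 mod 859.
Repeated squaring: 327^2≡413, 327^4≡487, 327^8≡85, 327^16≡353, 327^32≡54, 327^64≡339, 327^128≡674 (mod 859).
327^215 = 327^(128+64+16+4+2+1) ≡ 561 (mod 859).
Check: 561² = 314721 ≡ 327 (mod 859). The two roots are 298 and 561.

298, 561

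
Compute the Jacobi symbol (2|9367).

Pull out 2: since 9367 ≡ 7 (mod 8), (2/9367) = +1.
Reached (1/9367) = 1. Collecting the sign flips along the way, the symbol is +1.

1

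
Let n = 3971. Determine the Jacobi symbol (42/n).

Pull out 2: since 3971 ≡ 3 (mod 8), (2/3971) = -1.
Reciprocity: 21 ≡ 1 and 3971 ≡ 3 (mod 4), so (21/3971) = +(3971/21).
Reduce top mod 21: now compute (2/21).
Pull out 2: since 21 ≡ 5 (mod 8), (2/21) = -1.
Reached (1/21) = 1. Collecting the sign flips along the way, the symbol is +1.

1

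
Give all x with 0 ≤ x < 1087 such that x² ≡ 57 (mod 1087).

Since 1087 ≡ 3 (mod 4), a square root of 57 is 57^((1087+1)/4) = 57^272 mod 1087.
Repeated squaring: 57^2≡1075, 57^4≡144, 57^8≡83, 57^16≡367, 57^32≡988, 57^64≡18, 57^128≡324, 57^256≡624 (mod 1087).
57^272 = 57^(256+16) ≡ 738 (mod 1087).
Check: 738² = 544644 ≡ 57 (mod 1087). The two roots are 349 and 738.

349, 738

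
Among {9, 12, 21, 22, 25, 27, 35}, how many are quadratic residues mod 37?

(9/37) = +1 → QR.
(12/37) = +1 → QR.
(21/37) = +1 → QR.
(22/37) = -1 → non-residue.
(25/37) = +1 → QR.
(27/37) = +1 → QR.
(35/37) = -1 → non-residue.
Total quadratic residues among the 7: 5.

5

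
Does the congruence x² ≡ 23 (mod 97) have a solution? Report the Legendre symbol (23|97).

-1

Reciprocity: 23 ≡ 3 and 97 ≡ 1 (mod 4), so (23/97) = +(97/23).
Reduce top mod 23: now compute (5/23).
Reciprocity: 5 ≡ 1 and 23 ≡ 3 (mod 4), so (5/23) = +(23/5).
Reduce top mod 5: now compute (3/5).
Reciprocity: 3 ≡ 3 and 5 ≡ 1 (mod 4), so (3/5) = +(5/3).
Reduce top mod 3: now compute (2/3).
Pull out 2: since 3 ≡ 3 (mod 8), (2/3) = -1.
Reached (1/3) = 1. Collecting the sign flips along the way, the symbol is -1.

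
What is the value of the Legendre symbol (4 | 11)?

1

Pull out 2^2: since 11 ≡ 3 (mod 8), (2/11) = -1, so (2/11)^2 = +1.
Reached (1/11) = 1. Collecting the sign flips along the way, the symbol is +1.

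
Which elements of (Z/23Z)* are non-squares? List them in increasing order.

5, 7, 10, 11, 14, 15, 17, 19, 20, 21, 22

Square k = 1,…,11 (k and 23−k give the same square):
1²=1, 2²=4, 3²=9, 4²=16, 5²≡2, 6²≡13, 7²≡3, 8²≡18, 9²≡12, 10²≡8, 11²≡6 (mod 23).
The residues are {1, 2, 3, 4, 6, 8, 9, 12, 13, 16, 18}; the non-residues are the remaining 11 nonzero classes.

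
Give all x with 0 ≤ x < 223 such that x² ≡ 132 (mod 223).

32, 191

Since 223 ≡ 3 (mod 4), a square root of 132 is 132^((223+1)/4) = 132^56 mod 223.
Repeated squaring: 132^2≡30, 132^4≡8, 132^8≡64, 132^16≡82, 132^32≡34 (mod 223).
132^56 = 132^(32+16+8) ≡ 32 (mod 223).
Check: 32² = 1024 ≡ 132 (mod 223). The two roots are 32 and 191.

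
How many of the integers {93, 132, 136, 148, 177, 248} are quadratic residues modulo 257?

2

(93/257) = -1 → non-residue.
(132/257) = -1 → non-residue.
(136/257) = +1 → QR.
(148/257) = -1 → non-residue.
(177/257) = -1 → non-residue.
(248/257) = +1 → QR.
Total quadratic residues among the 6: 2.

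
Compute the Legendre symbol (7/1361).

Reciprocity: 7 ≡ 3 and 1361 ≡ 1 (mod 4), so (7/1361) = +(1361/7).
Reduce top mod 7: now compute (3/7).
Reciprocity: 3 ≡ 3 and 7 ≡ 3 (mod 4), so (3/7) = −(7/3).
Reduce top mod 3: now compute (1/3).
Reached (1/3) = 1. Collecting the sign flips along the way, the symbol is -1.

-1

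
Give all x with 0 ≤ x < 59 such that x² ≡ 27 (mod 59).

26, 33

Since 59 ≡ 3 (mod 4), a square root of 27 is 27^((59+1)/4) = 27^15 mod 59.
Repeated squaring: 27^2≡21, 27^4≡28, 27^8≡17 (mod 59).
27^15 = 27^(8+4+2+1) ≡ 26 (mod 59).
Check: 26² = 676 ≡ 27 (mod 59). The two roots are 26 and 33.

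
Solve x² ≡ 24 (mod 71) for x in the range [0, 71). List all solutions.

Since 71 ≡ 3 (mod 4), a square root of 24 is 24^((71+1)/4) = 24^18 mod 71.
Repeated squaring: 24^2≡8, 24^4≡64, 24^8≡49, 24^16≡58 (mod 71).
24^18 = 24^(16+2) ≡ 38 (mod 71).
Check: 38² = 1444 ≡ 24 (mod 71). The two roots are 33 and 38.

33, 38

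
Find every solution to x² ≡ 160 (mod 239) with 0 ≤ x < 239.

Since 239 ≡ 3 (mod 4), a square root of 160 is 160^((239+1)/4) = 160^60 mod 239.
Repeated squaring: 160^2≡27, 160^4≡12, 160^8≡144, 160^16≡182, 160^32≡142 (mod 239).
160^60 = 160^(32+16+8+4) ≡ 87 (mod 239).
Check: 87² = 7569 ≡ 160 (mod 239). The two roots are 87 and 152.

87, 152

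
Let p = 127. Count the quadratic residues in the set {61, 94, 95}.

2

(61/127) = +1 → QR.
(94/127) = +1 → QR.
(95/127) = -1 → non-residue.
Total quadratic residues among the 3: 2.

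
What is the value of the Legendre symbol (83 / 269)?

-1

Reciprocity: 83 ≡ 3 and 269 ≡ 1 (mod 4), so (83/269) = +(269/83).
Reduce top mod 83: now compute (20/83).
Pull out 2^2: since 83 ≡ 3 (mod 8), (2/83) = -1, so (2/83)^2 = +1.
Reciprocity: 5 ≡ 1 and 83 ≡ 3 (mod 4), so (5/83) = +(83/5).
Reduce top mod 5: now compute (3/5).
Reciprocity: 3 ≡ 3 and 5 ≡ 1 (mod 4), so (3/5) = +(5/3).
Reduce top mod 3: now compute (2/3).
Pull out 2: since 3 ≡ 3 (mod 8), (2/3) = -1.
Reached (1/3) = 1. Collecting the sign flips along the way, the symbol is -1.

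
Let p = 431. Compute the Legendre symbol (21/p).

Reciprocity: 21 ≡ 1 and 431 ≡ 3 (mod 4), so (21/431) = +(431/21).
Reduce top mod 21: now compute (11/21).
Reciprocity: 11 ≡ 3 and 21 ≡ 1 (mod 4), so (11/21) = +(21/11).
Reduce top mod 11: now compute (10/11).
Pull out 2: since 11 ≡ 3 (mod 8), (2/11) = -1.
Reciprocity: 5 ≡ 1 and 11 ≡ 3 (mod 4), so (5/11) = +(11/5).
Reduce top mod 5: now compute (1/5).
Reached (1/5) = 1. Collecting the sign flips along the way, the symbol is -1.

-1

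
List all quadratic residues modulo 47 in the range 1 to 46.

1 2 3 4 6 7 8 9 12 14 16 17 18 21 24 25 27 28 32 34 36 37 42

Square k = 1,…,23 (k and 47−k give the same square):
1²=1, 2²=4, 3²=9, 4²=16, 5²=25, 6²=36, 7²≡2, 8²≡17, 9²≡34, 10²≡6, 11²≡27, 12²≡3, 13²≡28, 14²≡8, 15²≡37, 16²≡21, 17²≡7, 18²≡42, 19²≡32, 20²≡24, 21²≡18, 22²≡14, 23²≡12 (mod 47).
So the quadratic residues mod 47 are {1, 2, 3, 4, 6, 7, 8, 9, 12, 14, 16, 17, 18, 21, 24, 25, 27, 28, 32, 34, 36, 37, 42}.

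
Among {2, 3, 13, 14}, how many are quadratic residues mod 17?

2

(2/17) = +1 → QR.
(3/17) = -1 → non-residue.
(13/17) = +1 → QR.
(14/17) = -1 → non-residue.
Total quadratic residues among the 4: 2.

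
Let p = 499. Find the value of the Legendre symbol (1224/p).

Euler's criterion: (1224/499) ≡ 226^249 (mod 499).
226^2 ≡ 178 (mod 499)
226^4 ≡ 247 (mod 499)
226^8 ≡ 131 (mod 499)
226^16 ≡ 195 (mod 499)
226^32 ≡ 101 (mod 499)
226^64 ≡ 221 (mod 499)
226^128 ≡ 438 (mod 499)
226^249 = 226^(128+64+32+16+8+1) ≡ 1 (mod 499).
Result is 1, so (1224/499) = 1.

1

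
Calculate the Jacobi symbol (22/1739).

1

Pull out 2: since 1739 ≡ 3 (mod 8), (2/1739) = -1.
Reciprocity: 11 ≡ 3 and 1739 ≡ 3 (mod 4), so (11/1739) = −(1739/11).
Reduce top mod 11: now compute (1/11).
Reached (1/11) = 1. Collecting the sign flips along the way, the symbol is +1.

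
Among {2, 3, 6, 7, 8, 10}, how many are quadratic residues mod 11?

(2/11) = -1 → non-residue.
(3/11) = +1 → QR.
(6/11) = -1 → non-residue.
(7/11) = -1 → non-residue.
(8/11) = -1 → non-residue.
(10/11) = -1 → non-residue.
Total quadratic residues among the 6: 1.

1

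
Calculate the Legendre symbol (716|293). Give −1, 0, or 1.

First reduce: 716 ≡ 130 (mod 293).
Pull out 2: since 293 ≡ 5 (mod 8), (2/293) = -1.
Reciprocity: 65 ≡ 1 and 293 ≡ 1 (mod 4), so (65/293) = +(293/65).
Reduce top mod 65: now compute (33/65).
Reciprocity: 33 ≡ 1 and 65 ≡ 1 (mod 4), so (33/65) = +(65/33).
Reduce top mod 33: now compute (32/33).
Pull out 2^5: since 33 ≡ 1 (mod 8), (2/33) = +1, so (2/33)^5 = +1.
Reached (1/33) = 1. Collecting the sign flips along the way, the symbol is -1.

-1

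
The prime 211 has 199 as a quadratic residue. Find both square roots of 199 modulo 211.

58, 153

Since 211 ≡ 3 (mod 4), a square root of 199 is 199^((211+1)/4) = 199^53 mod 211.
Repeated squaring: 199^2≡144, 199^4≡58, 199^8≡199, 199^16≡144, 199^32≡58 (mod 211).
199^53 = 199^(32+16+4+1) ≡ 58 (mod 211).
Check: 58² = 3364 ≡ 199 (mod 211). The two roots are 58 and 153.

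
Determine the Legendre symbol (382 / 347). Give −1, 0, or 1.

1

Euler's criterion: (382/347) ≡ 35^173 (mod 347).
35^2 ≡ 184 (mod 347)
35^4 ≡ 197 (mod 347)
35^8 ≡ 292 (mod 347)
35^16 ≡ 249 (mod 347)
35^32 ≡ 235 (mod 347)
35^64 ≡ 52 (mod 347)
35^128 ≡ 275 (mod 347)
35^173 = 35^(128+32+8+4+1) ≡ 1 (mod 347).
Result is 1, so (382/347) = 1.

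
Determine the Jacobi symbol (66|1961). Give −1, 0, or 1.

Pull out 2: since 1961 ≡ 1 (mod 8), (2/1961) = +1.
Reciprocity: 33 ≡ 1 and 1961 ≡ 1 (mod 4), so (33/1961) = +(1961/33).
Reduce top mod 33: now compute (14/33).
Pull out 2: since 33 ≡ 1 (mod 8), (2/33) = +1.
Reciprocity: 7 ≡ 3 and 33 ≡ 1 (mod 4), so (7/33) = +(33/7).
Reduce top mod 7: now compute (5/7).
Reciprocity: 5 ≡ 1 and 7 ≡ 3 (mod 4), so (5/7) = +(7/5).
Reduce top mod 5: now compute (2/5).
Pull out 2: since 5 ≡ 5 (mod 8), (2/5) = -1.
Reached (1/5) = 1. Collecting the sign flips along the way, the symbol is -1.

-1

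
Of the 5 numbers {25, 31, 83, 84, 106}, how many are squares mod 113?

(25/113) = +1 → QR.
(31/113) = +1 → QR.
(83/113) = +1 → QR.
(84/113) = -1 → non-residue.
(106/113) = +1 → QR.
Total quadratic residues among the 5: 4.

4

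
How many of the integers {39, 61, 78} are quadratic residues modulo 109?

(39/109) = -1 → non-residue.
(61/109) = +1 → QR.
(78/109) = +1 → QR.
Total quadratic residues among the 3: 2.

2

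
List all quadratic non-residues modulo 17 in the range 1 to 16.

3,5,6,7,10,11,12,14

Square k = 1,…,8 (k and 17−k give the same square):
1²=1, 2²=4, 3²=9, 4²=16, 5²≡8, 6²≡2, 7²≡15, 8²≡13 (mod 17).
The residues are {1, 2, 4, 8, 9, 13, 15, 16}; the non-residues are the remaining 8 nonzero classes.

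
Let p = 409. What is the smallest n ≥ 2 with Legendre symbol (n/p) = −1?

(2/409) = +1, so 2 is a residue.
(3/409) = +1, so 3 is a residue.
(4/409) = +1, so 4 is a residue.
(5/409) = +1, so 5 is a residue.
(6/409) = +1, so 6 is a residue.
(7/409) = −1, so 7 is the smallest positive non-residue mod 409.

7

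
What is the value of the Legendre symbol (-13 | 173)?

1

First reduce: -13 ≡ 160 (mod 173).
Pull out 2^5: since 173 ≡ 5 (mod 8), (2/173) = -1, so (2/173)^5 = -1.
Reciprocity: 5 ≡ 1 and 173 ≡ 1 (mod 4), so (5/173) = +(173/5).
Reduce top mod 5: now compute (3/5).
Reciprocity: 3 ≡ 3 and 5 ≡ 1 (mod 4), so (3/5) = +(5/3).
Reduce top mod 3: now compute (2/3).
Pull out 2: since 3 ≡ 3 (mod 8), (2/3) = -1.
Reached (1/3) = 1. Collecting the sign flips along the way, the symbol is +1.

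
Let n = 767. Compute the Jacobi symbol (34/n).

1

Pull out 2: since 767 ≡ 7 (mod 8), (2/767) = +1.
Reciprocity: 17 ≡ 1 and 767 ≡ 3 (mod 4), so (17/767) = +(767/17).
Reduce top mod 17: now compute (2/17).
Pull out 2: since 17 ≡ 1 (mod 8), (2/17) = +1.
Reached (1/17) = 1. Collecting the sign flips along the way, the symbol is +1.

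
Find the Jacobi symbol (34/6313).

Pull out 2: since 6313 ≡ 1 (mod 8), (2/6313) = +1.
Reciprocity: 17 ≡ 1 and 6313 ≡ 1 (mod 4), so (17/6313) = +(6313/17).
Reduce top mod 17: now compute (6/17).
Pull out 2: since 17 ≡ 1 (mod 8), (2/17) = +1.
Reciprocity: 3 ≡ 3 and 17 ≡ 1 (mod 4), so (3/17) = +(17/3).
Reduce top mod 3: now compute (2/3).
Pull out 2: since 3 ≡ 3 (mod 8), (2/3) = -1.
Reached (1/3) = 1. Collecting the sign flips along the way, the symbol is -1.

-1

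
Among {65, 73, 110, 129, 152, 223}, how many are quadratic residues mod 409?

(65/409) = -1 → non-residue.
(73/409) = -1 → non-residue.
(110/409) = -1 → non-residue.
(129/409) = -1 → non-residue.
(152/409) = -1 → non-residue.
(223/409) = -1 → non-residue.
Total quadratic residues among the 6: 0.

0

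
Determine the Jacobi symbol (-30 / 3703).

First reduce: -30 ≡ 3673 (mod 3703).
Reciprocity: 3673 ≡ 1 and 3703 ≡ 3 (mod 4), so (3673/3703) = +(3703/3673).
Reduce top mod 3673: now compute (30/3673).
Pull out 2: since 3673 ≡ 1 (mod 8), (2/3673) = +1.
Reciprocity: 15 ≡ 3 and 3673 ≡ 1 (mod 4), so (15/3673) = +(3673/15).
Reduce top mod 15: now compute (13/15).
Reciprocity: 13 ≡ 1 and 15 ≡ 3 (mod 4), so (13/15) = +(15/13).
Reduce top mod 13: now compute (2/13).
Pull out 2: since 13 ≡ 5 (mod 8), (2/13) = -1.
Reached (1/13) = 1. Collecting the sign flips along the way, the symbol is -1.

-1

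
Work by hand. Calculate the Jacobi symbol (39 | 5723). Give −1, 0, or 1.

1

Reciprocity: 39 ≡ 3 and 5723 ≡ 3 (mod 4), so (39/5723) = −(5723/39).
Reduce top mod 39: now compute (29/39).
Reciprocity: 29 ≡ 1 and 39 ≡ 3 (mod 4), so (29/39) = +(39/29).
Reduce top mod 29: now compute (10/29).
Pull out 2: since 29 ≡ 5 (mod 8), (2/29) = -1.
Reciprocity: 5 ≡ 1 and 29 ≡ 1 (mod 4), so (5/29) = +(29/5).
Reduce top mod 5: now compute (4/5).
Pull out 2^2: since 5 ≡ 5 (mod 8), (2/5) = -1, so (2/5)^2 = +1.
Reached (1/5) = 1. Collecting the sign flips along the way, the symbol is +1.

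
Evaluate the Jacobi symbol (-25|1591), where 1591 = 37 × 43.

-1

First reduce: -25 ≡ 1566 (mod 1591).
Pull out 2: since 1591 ≡ 7 (mod 8), (2/1591) = +1.
Reciprocity: 783 ≡ 3 and 1591 ≡ 3 (mod 4), so (783/1591) = −(1591/783).
Reduce top mod 783: now compute (25/783).
Reciprocity: 25 ≡ 1 and 783 ≡ 3 (mod 4), so (25/783) = +(783/25).
Reduce top mod 25: now compute (8/25).
Pull out 2^3: since 25 ≡ 1 (mod 8), (2/25) = +1, so (2/25)^3 = +1.
Reached (1/25) = 1. Collecting the sign flips along the way, the symbol is -1.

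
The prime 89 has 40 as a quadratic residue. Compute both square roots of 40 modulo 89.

89 ≡ 1 (mod 4), so we find a root by search.
Trying successive values, 29² = 841 ≡ 40 (mod 89). The other root is 89 − 29 = 60.

29, 60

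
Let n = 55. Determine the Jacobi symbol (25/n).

Reciprocity: 25 ≡ 1 and 55 ≡ 3 (mod 4), so (25/55) = +(55/25).
Reduce top mod 25: now compute (5/25).
Reciprocity: 5 ≡ 1 and 25 ≡ 1 (mod 4), so (5/25) = +(25/5).
Reduce top mod 5: now compute (0/5).
Top reduces to 0: gcd > 1, so the symbol is 0.

0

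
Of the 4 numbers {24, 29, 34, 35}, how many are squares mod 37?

(24/37) = -1 → non-residue.
(29/37) = -1 → non-residue.
(34/37) = +1 → QR.
(35/37) = -1 → non-residue.
Total quadratic residues among the 4: 1.

1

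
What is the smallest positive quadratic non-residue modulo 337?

(2/337) = +1, so 2 is a residue.
(3/337) = +1, so 3 is a residue.
(4/337) = +1, so 4 is a residue.
(5/337) = −1, so 5 is the smallest positive non-residue mod 337.

5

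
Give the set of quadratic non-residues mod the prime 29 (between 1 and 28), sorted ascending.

Square k = 1,…,14 (k and 29−k give the same square):
1²=1, 2²=4, 3²=9, 4²=16, 5²=25, 6²≡7, 7²≡20, 8²≡6, 9²≡23, 10²≡13, 11²≡5, 12²≡28, 13²≡24, 14²≡22 (mod 29).
The residues are {1, 4, 5, 6, 7, 9, 13, 16, 20, 22, 23, 24, 25, 28}; the non-residues are the remaining 14 nonzero classes.

2, 3, 8, 10, 11, 12, 14, 15, 17, 18, 19, 21, 26, 27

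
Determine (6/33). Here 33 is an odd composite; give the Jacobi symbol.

0

Pull out 2: since 33 ≡ 1 (mod 8), (2/33) = +1.
Reciprocity: 3 ≡ 3 and 33 ≡ 1 (mod 4), so (3/33) = +(33/3).
Reduce top mod 3: now compute (0/3).
Top reduces to 0: gcd > 1, so the symbol is 0.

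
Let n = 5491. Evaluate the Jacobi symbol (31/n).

-1

Reciprocity: 31 ≡ 3 and 5491 ≡ 3 (mod 4), so (31/5491) = −(5491/31).
Reduce top mod 31: now compute (4/31).
Pull out 2^2: since 31 ≡ 7 (mod 8), (2/31) = +1, so (2/31)^2 = +1.
Reached (1/31) = 1. Collecting the sign flips along the way, the symbol is -1.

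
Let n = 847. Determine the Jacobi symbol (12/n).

Pull out 2^2: since 847 ≡ 7 (mod 8), (2/847) = +1, so (2/847)^2 = +1.
Reciprocity: 3 ≡ 3 and 847 ≡ 3 (mod 4), so (3/847) = −(847/3).
Reduce top mod 3: now compute (1/3).
Reached (1/3) = 1. Collecting the sign flips along the way, the symbol is -1.

-1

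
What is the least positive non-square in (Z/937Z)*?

(2/937) = +1, so 2 is a residue.
(3/937) = +1, so 3 is a residue.
(4/937) = +1, so 4 is a residue.
(5/937) = −1, so 5 is the smallest positive non-residue mod 937.

5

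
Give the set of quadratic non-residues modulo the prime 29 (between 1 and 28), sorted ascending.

Square k = 1,…,14 (k and 29−k give the same square):
1²=1, 2²=4, 3²=9, 4²=16, 5²=25, 6²≡7, 7²≡20, 8²≡6, 9²≡23, 10²≡13, 11²≡5, 12²≡28, 13²≡24, 14²≡22 (mod 29).
The residues are {1, 4, 5, 6, 7, 9, 13, 16, 20, 22, 23, 24, 25, 28}; the non-residues are the remaining 14 nonzero classes.

2 3 8 10 11 12 14 15 17 18 19 21 26 27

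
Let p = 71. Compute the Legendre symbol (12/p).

1

Pull out 2^2: since 71 ≡ 7 (mod 8), (2/71) = +1, so (2/71)^2 = +1.
Reciprocity: 3 ≡ 3 and 71 ≡ 3 (mod 4), so (3/71) = −(71/3).
Reduce top mod 3: now compute (2/3).
Pull out 2: since 3 ≡ 3 (mod 8), (2/3) = -1.
Reached (1/3) = 1. Collecting the sign flips along the way, the symbol is +1.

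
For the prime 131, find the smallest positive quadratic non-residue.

(2/131) = −1, so 2 is the smallest positive non-residue mod 131.

2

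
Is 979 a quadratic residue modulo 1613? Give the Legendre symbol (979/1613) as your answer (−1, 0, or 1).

Reciprocity: 979 ≡ 3 and 1613 ≡ 1 (mod 4), so (979/1613) = +(1613/979).
Reduce top mod 979: now compute (634/979).
Pull out 2: since 979 ≡ 3 (mod 8), (2/979) = -1.
Reciprocity: 317 ≡ 1 and 979 ≡ 3 (mod 4), so (317/979) = +(979/317).
Reduce top mod 317: now compute (28/317).
Pull out 2^2: since 317 ≡ 5 (mod 8), (2/317) = -1, so (2/317)^2 = +1.
Reciprocity: 7 ≡ 3 and 317 ≡ 1 (mod 4), so (7/317) = +(317/7).
Reduce top mod 7: now compute (2/7).
Pull out 2: since 7 ≡ 7 (mod 8), (2/7) = +1.
Reached (1/7) = 1. Collecting the sign flips along the way, the symbol is -1.

-1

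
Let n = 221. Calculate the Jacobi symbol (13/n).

0

Reciprocity: 13 ≡ 1 and 221 ≡ 1 (mod 4), so (13/221) = +(221/13).
Reduce top mod 13: now compute (0/13).
Top reduces to 0: gcd > 1, so the symbol is 0.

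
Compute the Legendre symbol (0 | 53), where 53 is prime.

0

Top reduces to 0: gcd > 1, so the symbol is 0.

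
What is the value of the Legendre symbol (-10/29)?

Euler's criterion: (-10/29) ≡ 19^14 (mod 29).
19^2 ≡ 13 (mod 29)
19^4 ≡ 24 (mod 29)
19^8 ≡ 25 (mod 29)
19^14 = 19^(8+4+2) ≡ 28 (mod 29).
Result is 28 ≡ −1, so (-10/29) = −1.

-1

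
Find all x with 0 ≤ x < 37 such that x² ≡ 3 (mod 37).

37 ≡ 1 (mod 4), so we find a root by search.
Trying successive values, 15² = 225 ≡ 3 (mod 37). The other root is 37 − 15 = 22.

15, 22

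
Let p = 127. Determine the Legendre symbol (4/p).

1

Euler's criterion: (4/127) ≡ 4^63 (mod 127).
4^2 ≡ 16 (mod 127)
4^4 ≡ 2 (mod 127)
4^8 ≡ 4 (mod 127)
4^16 ≡ 16 (mod 127)
4^32 ≡ 2 (mod 127)
4^63 = 4^(32+16+8+4+2+1) ≡ 1 (mod 127).
Result is 1, so (4/127) = 1.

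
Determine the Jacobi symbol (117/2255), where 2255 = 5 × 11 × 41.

Reciprocity: 117 ≡ 1 and 2255 ≡ 3 (mod 4), so (117/2255) = +(2255/117).
Reduce top mod 117: now compute (32/117).
Pull out 2^5: since 117 ≡ 5 (mod 8), (2/117) = -1, so (2/117)^5 = -1.
Reached (1/117) = 1. Collecting the sign flips along the way, the symbol is -1.

-1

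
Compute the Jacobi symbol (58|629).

-1

Pull out 2: since 629 ≡ 5 (mod 8), (2/629) = -1.
Reciprocity: 29 ≡ 1 and 629 ≡ 1 (mod 4), so (29/629) = +(629/29).
Reduce top mod 29: now compute (20/29).
Pull out 2^2: since 29 ≡ 5 (mod 8), (2/29) = -1, so (2/29)^2 = +1.
Reciprocity: 5 ≡ 1 and 29 ≡ 1 (mod 4), so (5/29) = +(29/5).
Reduce top mod 5: now compute (4/5).
Pull out 2^2: since 5 ≡ 5 (mod 8), (2/5) = -1, so (2/5)^2 = +1.
Reached (1/5) = 1. Collecting the sign flips along the way, the symbol is -1.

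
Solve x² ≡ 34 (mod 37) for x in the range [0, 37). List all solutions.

16, 21

37 ≡ 1 (mod 4), so we find a root by search.
Trying successive values, 16² = 256 ≡ 34 (mod 37). The other root is 37 − 16 = 21.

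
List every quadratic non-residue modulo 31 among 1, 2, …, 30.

3 6 11 12 13 15 17 21 22 23 24 26 27 29 30

Square k = 1,…,15 (k and 31−k give the same square):
1²=1, 2²=4, 3²=9, 4²=16, 5²=25, 6²≡5, 7²≡18, 8²≡2, 9²≡19, 10²≡7, 11²≡28, 12²≡20, 13²≡14, 14²≡10, 15²≡8 (mod 31).
The residues are {1, 2, 4, 5, 7, 8, 9, 10, 14, 16, 18, 19, 20, 25, 28}; the non-residues are the remaining 15 nonzero classes.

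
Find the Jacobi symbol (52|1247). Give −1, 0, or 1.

1

Pull out 2^2: since 1247 ≡ 7 (mod 8), (2/1247) = +1, so (2/1247)^2 = +1.
Reciprocity: 13 ≡ 1 and 1247 ≡ 3 (mod 4), so (13/1247) = +(1247/13).
Reduce top mod 13: now compute (12/13).
Pull out 2^2: since 13 ≡ 5 (mod 8), (2/13) = -1, so (2/13)^2 = +1.
Reciprocity: 3 ≡ 3 and 13 ≡ 1 (mod 4), so (3/13) = +(13/3).
Reduce top mod 3: now compute (1/3).
Reached (1/3) = 1. Collecting the sign flips along the way, the symbol is +1.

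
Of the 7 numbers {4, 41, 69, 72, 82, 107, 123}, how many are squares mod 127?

6

(4/127) = +1 → QR.
(41/127) = +1 → QR.
(69/127) = +1 → QR.
(72/127) = +1 → QR.
(82/127) = +1 → QR.
(107/127) = +1 → QR.
(123/127) = -1 → non-residue.
Total quadratic residues among the 7: 6.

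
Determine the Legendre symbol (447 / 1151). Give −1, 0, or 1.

-1

Reciprocity: 447 ≡ 3 and 1151 ≡ 3 (mod 4), so (447/1151) = −(1151/447).
Reduce top mod 447: now compute (257/447).
Reciprocity: 257 ≡ 1 and 447 ≡ 3 (mod 4), so (257/447) = +(447/257).
Reduce top mod 257: now compute (190/257).
Pull out 2: since 257 ≡ 1 (mod 8), (2/257) = +1.
Reciprocity: 95 ≡ 3 and 257 ≡ 1 (mod 4), so (95/257) = +(257/95).
Reduce top mod 95: now compute (67/95).
Reciprocity: 67 ≡ 3 and 95 ≡ 3 (mod 4), so (67/95) = −(95/67).
Reduce top mod 67: now compute (28/67).
Pull out 2^2: since 67 ≡ 3 (mod 8), (2/67) = -1, so (2/67)^2 = +1.
Reciprocity: 7 ≡ 3 and 67 ≡ 3 (mod 4), so (7/67) = −(67/7).
Reduce top mod 7: now compute (4/7).
Pull out 2^2: since 7 ≡ 7 (mod 8), (2/7) = +1, so (2/7)^2 = +1.
Reached (1/7) = 1. Collecting the sign flips along the way, the symbol is -1.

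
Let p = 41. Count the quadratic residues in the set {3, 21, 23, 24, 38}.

(3/41) = -1 → non-residue.
(21/41) = +1 → QR.
(23/41) = +1 → QR.
(24/41) = -1 → non-residue.
(38/41) = -1 → non-residue.
Total quadratic residues among the 5: 2.

2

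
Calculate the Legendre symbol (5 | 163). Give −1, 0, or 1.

Euler's criterion: (5/163) ≡ 5^81 (mod 163).
5^2 ≡ 25 (mod 163)
5^4 ≡ 136 (mod 163)
5^8 ≡ 77 (mod 163)
5^16 ≡ 61 (mod 163)
5^32 ≡ 135 (mod 163)
5^64 ≡ 132 (mod 163)
5^81 = 5^(64+16+1) ≡ 162 (mod 163).
Result is 162 ≡ −1, so (5/163) = −1.

-1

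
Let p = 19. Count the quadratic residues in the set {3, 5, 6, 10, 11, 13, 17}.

(3/19) = -1 → non-residue.
(5/19) = +1 → QR.
(6/19) = +1 → QR.
(10/19) = -1 → non-residue.
(11/19) = +1 → QR.
(13/19) = -1 → non-residue.
(17/19) = +1 → QR.
Total quadratic residues among the 7: 4.

4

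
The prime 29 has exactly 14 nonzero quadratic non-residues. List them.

Square k = 1,…,14 (k and 29−k give the same square):
1²=1, 2²=4, 3²=9, 4²=16, 5²=25, 6²≡7, 7²≡20, 8²≡6, 9²≡23, 10²≡13, 11²≡5, 12²≡28, 13²≡24, 14²≡22 (mod 29).
The residues are {1, 4, 5, 6, 7, 9, 13, 16, 20, 22, 23, 24, 25, 28}; the non-residues are the remaining 14 nonzero classes.

2 3 8 10 11 12 14 15 17 18 19 21 26 27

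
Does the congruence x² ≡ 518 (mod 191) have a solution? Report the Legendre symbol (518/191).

1

Euler's criterion: (518/191) ≡ 136^95 (mod 191).
136^2 ≡ 160 (mod 191)
136^4 ≡ 6 (mod 191)
136^8 ≡ 36 (mod 191)
136^16 ≡ 150 (mod 191)
136^32 ≡ 153 (mod 191)
136^64 ≡ 107 (mod 191)
136^95 = 136^(64+16+8+4+2+1) ≡ 1 (mod 191).
Result is 1, so (518/191) = 1.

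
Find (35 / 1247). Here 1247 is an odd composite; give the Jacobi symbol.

1

Reciprocity: 35 ≡ 3 and 1247 ≡ 3 (mod 4), so (35/1247) = −(1247/35).
Reduce top mod 35: now compute (22/35).
Pull out 2: since 35 ≡ 3 (mod 8), (2/35) = -1.
Reciprocity: 11 ≡ 3 and 35 ≡ 3 (mod 4), so (11/35) = −(35/11).
Reduce top mod 11: now compute (2/11).
Pull out 2: since 11 ≡ 3 (mod 8), (2/11) = -1.
Reached (1/11) = 1. Collecting the sign flips along the way, the symbol is +1.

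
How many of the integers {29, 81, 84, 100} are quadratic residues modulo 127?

3

(29/127) = -1 → non-residue.
(81/127) = +1 → QR.
(84/127) = +1 → QR.
(100/127) = +1 → QR.
Total quadratic residues among the 4: 3.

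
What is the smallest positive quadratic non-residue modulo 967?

3

(2/967) = +1, so 2 is a residue.
(3/967) = −1, so 3 is the smallest positive non-residue mod 967.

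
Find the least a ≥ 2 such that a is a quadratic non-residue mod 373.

2

(2/373) = −1, so 2 is the smallest positive non-residue mod 373.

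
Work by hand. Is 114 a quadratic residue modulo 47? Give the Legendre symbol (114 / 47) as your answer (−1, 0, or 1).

Euler's criterion: (114/47) ≡ 20^23 (mod 47).
20^2 ≡ 24 (mod 47)
20^4 ≡ 12 (mod 47)
20^8 ≡ 3 (mod 47)
20^16 ≡ 9 (mod 47)
20^23 = 20^(16+4+2+1) ≡ 46 (mod 47).
Result is 46 ≡ −1, so (114/47) = −1.

-1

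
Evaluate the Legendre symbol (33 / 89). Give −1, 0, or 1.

Euler's criterion: (33/89) ≡ 33^44 (mod 89).
33^2 ≡ 21 (mod 89)
33^4 ≡ 85 (mod 89)
33^8 ≡ 16 (mod 89)
33^16 ≡ 78 (mod 89)
33^32 ≡ 32 (mod 89)
33^44 = 33^(32+8+4) ≡ 88 (mod 89).
Result is 88 ≡ −1, so (33/89) = −1.

-1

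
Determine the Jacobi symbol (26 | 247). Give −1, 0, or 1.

0

Pull out 2: since 247 ≡ 7 (mod 8), (2/247) = +1.
Reciprocity: 13 ≡ 1 and 247 ≡ 3 (mod 4), so (13/247) = +(247/13).
Reduce top mod 13: now compute (0/13).
Top reduces to 0: gcd > 1, so the symbol is 0.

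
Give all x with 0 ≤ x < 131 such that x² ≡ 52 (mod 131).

24, 107

Since 131 ≡ 3 (mod 4), a square root of 52 is 52^((131+1)/4) = 52^33 mod 131.
Repeated squaring: 52^2≡84, 52^4≡113, 52^8≡62, 52^16≡45, 52^32≡60 (mod 131).
52^33 = 52^(32+1) ≡ 107 (mod 131).
Check: 107² = 11449 ≡ 52 (mod 131). The two roots are 24 and 107.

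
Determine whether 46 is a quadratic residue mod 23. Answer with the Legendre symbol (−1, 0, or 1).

First reduce: 46 ≡ 0 (mod 23).
Top reduces to 0: gcd > 1, so the symbol is 0.

0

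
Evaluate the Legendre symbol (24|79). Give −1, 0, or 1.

Euler's criterion: (24/79) ≡ 24^39 (mod 79).
24^2 ≡ 23 (mod 79)
24^4 ≡ 55 (mod 79)
24^8 ≡ 23 (mod 79)
24^16 ≡ 55 (mod 79)
24^32 ≡ 23 (mod 79)
24^39 = 24^(32+4+2+1) ≡ 78 (mod 79).
Result is 78 ≡ −1, so (24/79) = −1.

-1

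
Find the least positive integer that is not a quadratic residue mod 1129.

(2/1129) = +1, so 2 is a residue.
(3/1129) = +1, so 3 is a residue.
(4/1129) = +1, so 4 is a residue.
(5/1129) = +1, so 5 is a residue.
(6/1129) = +1, so 6 is a residue.
(7/1129) = +1, so 7 is a residue.
(8/1129) = +1, so 8 is a residue.
(9/1129) = +1, so 9 is a residue.
(10/1129) = +1, so 10 is a residue.
(11/1129) = −1, so 11 is the smallest positive non-residue mod 1129.

11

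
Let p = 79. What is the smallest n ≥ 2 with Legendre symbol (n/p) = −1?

3

(2/79) = +1, so 2 is a residue.
(3/79) = −1, so 3 is the smallest positive non-residue mod 79.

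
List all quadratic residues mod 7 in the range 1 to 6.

1 2 4

Square k = 1,…,3 (k and 7−k give the same square):
1²=1, 2²=4, 3²≡2 (mod 7).
So the quadratic residues mod 7 are {1, 2, 4}.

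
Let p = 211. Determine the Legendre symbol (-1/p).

Euler's criterion: (-1/211) ≡ 210^105 (mod 211).
210^2 ≡ 1 (mod 211)
210^4 ≡ 1 (mod 211)
210^8 ≡ 1 (mod 211)
210^16 ≡ 1 (mod 211)
210^32 ≡ 1 (mod 211)
210^64 ≡ 1 (mod 211)
210^105 = 210^(64+32+8+1) ≡ 210 (mod 211).
Result is 210 ≡ −1, so (-1/211) = −1.

-1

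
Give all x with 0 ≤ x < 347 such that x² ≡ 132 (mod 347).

106, 241

Since 347 ≡ 3 (mod 4), a square root of 132 is 132^((347+1)/4) = 132^87 mod 347.
Repeated squaring: 132^2≡74, 132^4≡271, 132^8≡224, 132^16≡208, 132^32≡236, 132^64≡176 (mod 347).
132^87 = 132^(64+16+4+2+1) ≡ 241 (mod 347).
Check: 241² = 58081 ≡ 132 (mod 347). The two roots are 106 and 241.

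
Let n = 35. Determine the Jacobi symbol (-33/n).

First reduce: -33 ≡ 2 (mod 35).
Pull out 2: since 35 ≡ 3 (mod 8), (2/35) = -1.
Reached (1/35) = 1. Collecting the sign flips along the way, the symbol is -1.

-1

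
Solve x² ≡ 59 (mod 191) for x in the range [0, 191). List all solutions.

Since 191 ≡ 3 (mod 4), a square root of 59 is 59^((191+1)/4) = 59^48 mod 191.
Repeated squaring: 59^2≡43, 59^4≡130, 59^8≡92, 59^16≡60, 59^32≡162 (mod 191).
59^48 = 59^(32+16) ≡ 170 (mod 191).
Check: 170² = 28900 ≡ 59 (mod 191). The two roots are 21 and 170.

21, 170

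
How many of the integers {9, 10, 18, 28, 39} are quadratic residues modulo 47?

(9/47) = +1 → QR.
(10/47) = -1 → non-residue.
(18/47) = +1 → QR.
(28/47) = +1 → QR.
(39/47) = -1 → non-residue.
Total quadratic residues among the 5: 3.

3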